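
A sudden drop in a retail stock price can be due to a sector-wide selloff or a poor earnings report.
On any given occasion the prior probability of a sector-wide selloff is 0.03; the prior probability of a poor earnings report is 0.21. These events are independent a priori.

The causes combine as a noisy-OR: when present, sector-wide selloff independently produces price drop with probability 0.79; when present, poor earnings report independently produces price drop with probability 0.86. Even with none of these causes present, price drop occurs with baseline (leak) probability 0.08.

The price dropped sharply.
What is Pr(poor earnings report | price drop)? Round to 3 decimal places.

Pr(poor earnings report | price drop) ≈ 0.695

Under noisy-OR, P(price drop | causes) = 1 − (1−0.08)·∏(1−qᵢ) over the active causes.
Weight on poor earnings report=true, given the evidence: 0.177463 + 0.006130 = 0.183593
The normalizing constant is 0.08×0.97×0.79 + 0.8712×0.97×0.21 + 0.8068×0.03×0.79 + 0.972952×0.03×0.21 = 0.264018
Posterior = 0.183593 / 0.264018 ≈ 0.695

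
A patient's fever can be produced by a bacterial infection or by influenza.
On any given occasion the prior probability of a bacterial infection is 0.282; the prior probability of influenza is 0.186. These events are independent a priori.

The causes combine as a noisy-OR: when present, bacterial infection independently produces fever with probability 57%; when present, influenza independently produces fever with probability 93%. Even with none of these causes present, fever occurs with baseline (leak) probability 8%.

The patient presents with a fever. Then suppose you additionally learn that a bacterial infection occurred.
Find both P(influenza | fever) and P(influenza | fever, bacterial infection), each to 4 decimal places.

Under noisy-OR, P(fever | causes) = 1 − (1−0.08)·∏(1−qᵢ) over the active causes.
P(fever) = 0.08*0.718*0.814 + 0.9356*0.718*0.186 + 0.6044*0.282*0.814 + 0.972308*0.282*0.186 = 0.046756 + 0.124948 + 0.138739 + 0.050999 = 0.361442
The influenza-present share is 0.124948 + 0.050999 = 0.175947.
So P(influenza | fever) = 0.175947/0.361442 ≈ 0.4868.

With the extra evidence:
Numerator (weight on configurations with influenza): 0.972308×0.186 = 0.180849
Normalizer over all consistent configurations: 0.6044×0.814 + 0.972308×0.186 = 0.672831
P(influenza | fever, bacterial infection) = 0.180849/0.672831 ≈ 0.2688

P(influenza | fever) ≈ 0.4868; P(influenza | fever, bacterial infection) ≈ 0.2688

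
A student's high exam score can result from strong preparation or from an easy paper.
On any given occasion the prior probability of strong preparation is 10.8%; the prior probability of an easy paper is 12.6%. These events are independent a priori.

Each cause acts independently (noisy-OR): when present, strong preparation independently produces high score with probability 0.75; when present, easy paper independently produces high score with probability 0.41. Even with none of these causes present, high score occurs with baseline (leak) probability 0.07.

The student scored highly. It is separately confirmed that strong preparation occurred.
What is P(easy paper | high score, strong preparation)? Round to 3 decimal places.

P(easy paper | high score, strong preparation) ≈ 0.139

Under noisy-OR, P(high score | causes) = 1 − (1−0.07)·∏(1−qᵢ) over the active causes.
Sum P(high score|·) weighted by the priors over both values of easy paper:
  P(high score | strong preparation) = 0.7675×0.874 + 0.862825×0.126
        = 0.670795 + 0.108716 = 0.779511
Keeping only the easy paper-present terms gives 0.108716, so
  P(easy paper | high score, strong preparation) = 0.108716 / 0.779511 ≈ 0.139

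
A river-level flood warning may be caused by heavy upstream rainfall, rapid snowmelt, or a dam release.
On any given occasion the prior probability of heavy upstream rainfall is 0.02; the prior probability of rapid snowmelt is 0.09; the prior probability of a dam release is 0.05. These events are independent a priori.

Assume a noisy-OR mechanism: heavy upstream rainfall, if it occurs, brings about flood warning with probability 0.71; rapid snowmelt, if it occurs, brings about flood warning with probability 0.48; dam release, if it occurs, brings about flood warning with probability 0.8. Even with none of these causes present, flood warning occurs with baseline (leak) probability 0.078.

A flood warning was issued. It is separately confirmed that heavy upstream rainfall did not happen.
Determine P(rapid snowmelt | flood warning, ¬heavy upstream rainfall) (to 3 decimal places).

Under noisy-OR, P(flood warning | causes) = 1 − (1−0.078)·∏(1−qᵢ) over the active causes.
Weight on rapid snowmelt=true, given the evidence: 0.044508 + 0.004069 = 0.048577
Denominator P(flood warning | ¬heavy upstream rainfall): 0.078×0.91×0.95 + 0.8156×0.91×0.05 + 0.52056×0.09×0.95 + 0.904112×0.09×0.05 = 0.153118
P(rapid snowmelt | flood warning, ¬heavy upstream rainfall) = 0.048577/0.153118 ≈ 0.317

P(rapid snowmelt | flood warning, ¬heavy upstream rainfall) ≈ 0.317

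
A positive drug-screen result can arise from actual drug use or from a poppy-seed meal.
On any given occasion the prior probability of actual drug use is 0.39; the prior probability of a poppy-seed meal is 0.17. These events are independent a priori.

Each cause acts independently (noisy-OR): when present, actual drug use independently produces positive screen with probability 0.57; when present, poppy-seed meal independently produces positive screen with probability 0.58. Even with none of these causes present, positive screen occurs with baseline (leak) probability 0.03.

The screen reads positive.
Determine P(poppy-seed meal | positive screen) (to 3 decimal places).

Under noisy-OR, P(positive screen | causes) = 1 − (1−0.03)·∏(1−qᵢ) over the active causes.
P(positive screen) = 0.03·0.61·0.83 + 0.5926·0.61·0.17 + 0.5829·0.39·0.83 + 0.824818·0.39·0.17 = 0.015189 + 0.061453 + 0.188685 + 0.054685 = 0.320012
The poppy-seed meal-present share is 0.061453 + 0.054685 = 0.116138.
Hence the posterior is 0.116138/0.320012 ≈ 0.363.

P(poppy-seed meal | positive screen) ≈ 0.363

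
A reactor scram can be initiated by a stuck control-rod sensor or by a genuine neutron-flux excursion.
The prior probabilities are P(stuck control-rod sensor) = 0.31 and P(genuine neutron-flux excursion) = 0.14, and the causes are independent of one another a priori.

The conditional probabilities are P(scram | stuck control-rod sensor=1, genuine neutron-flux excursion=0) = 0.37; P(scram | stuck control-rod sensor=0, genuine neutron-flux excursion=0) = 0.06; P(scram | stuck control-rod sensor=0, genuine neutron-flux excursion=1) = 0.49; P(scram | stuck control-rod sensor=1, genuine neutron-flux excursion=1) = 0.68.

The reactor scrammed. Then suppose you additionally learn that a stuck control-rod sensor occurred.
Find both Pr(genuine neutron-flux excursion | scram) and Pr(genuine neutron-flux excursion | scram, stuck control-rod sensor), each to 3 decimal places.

Weight on genuine neutron-flux excursion=true, given the evidence: 0.047334 + 0.029512 = 0.076846
Denominator P(scram): 0.06·0.69·0.86 + 0.49·0.69·0.14 + 0.37·0.31·0.86 + 0.68·0.31·0.14 = 0.211092
Posterior = 0.076846 / 0.211092 ≈ 0.364

With the extra evidence:
Enumerate both values of genuine neutron-flux excursion and weight by the priors:
  P(scram | stuck control-rod sensor) = 0.37×0.86 + 0.68×0.14
        = 0.318200 + 0.095200 = 0.413400
The terms with genuine neutron-flux excursion present sum to 0.095200, so
  P(genuine neutron-flux excursion | scram, stuck control-rod sensor) = 0.095200 / 0.413400 ≈ 0.230

Pr(genuine neutron-flux excursion | scram) ≈ 0.364; Pr(genuine neutron-flux excursion | scram, stuck control-rod sensor) ≈ 0.230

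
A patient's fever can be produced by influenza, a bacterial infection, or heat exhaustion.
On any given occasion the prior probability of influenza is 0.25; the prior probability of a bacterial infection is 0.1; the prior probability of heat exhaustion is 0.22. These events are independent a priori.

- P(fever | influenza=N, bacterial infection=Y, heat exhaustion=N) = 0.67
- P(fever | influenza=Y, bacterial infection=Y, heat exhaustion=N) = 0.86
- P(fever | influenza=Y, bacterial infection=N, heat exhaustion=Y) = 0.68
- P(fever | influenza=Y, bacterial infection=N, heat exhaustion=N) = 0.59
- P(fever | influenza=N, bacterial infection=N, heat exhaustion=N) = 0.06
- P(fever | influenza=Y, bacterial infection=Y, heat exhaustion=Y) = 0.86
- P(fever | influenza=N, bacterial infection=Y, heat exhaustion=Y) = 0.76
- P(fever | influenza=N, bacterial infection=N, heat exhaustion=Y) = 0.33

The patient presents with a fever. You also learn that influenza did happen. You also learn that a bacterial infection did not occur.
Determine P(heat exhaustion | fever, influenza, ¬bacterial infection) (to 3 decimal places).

Weight on heat exhaustion=true, given the evidence: 0.68×0.22 = 0.149600
Normalizer over all consistent configurations: 0.59×0.78 + 0.68×0.22 = 0.609800
Posterior = 0.149600 / 0.609800 ≈ 0.245

P(heat exhaustion | fever, influenza, ¬bacterial infection) ≈ 0.245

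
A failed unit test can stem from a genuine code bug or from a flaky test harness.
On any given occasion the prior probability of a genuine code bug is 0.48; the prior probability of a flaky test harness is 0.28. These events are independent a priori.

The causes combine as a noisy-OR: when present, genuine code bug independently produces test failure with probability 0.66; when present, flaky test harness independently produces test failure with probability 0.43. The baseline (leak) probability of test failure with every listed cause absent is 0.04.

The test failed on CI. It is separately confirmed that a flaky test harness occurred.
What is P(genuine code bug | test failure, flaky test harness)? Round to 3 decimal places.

Under noisy-OR, P(test failure | causes) = 1 − (1−0.04)·∏(1−qᵢ) over the active causes.
Enumerate both values of genuine code bug and weight by the priors:
  P(test failure | flaky test harness) = 0.4528·0.52 + 0.813952·0.48
        = 0.235456 + 0.390697 = 0.626153
Keeping only the genuine code bug-present terms gives 0.390697, so
  P(genuine code bug | test failure, flaky test harness) = 0.390697 / 0.626153 ≈ 0.624

P(genuine code bug | test failure, flaky test harness) ≈ 0.624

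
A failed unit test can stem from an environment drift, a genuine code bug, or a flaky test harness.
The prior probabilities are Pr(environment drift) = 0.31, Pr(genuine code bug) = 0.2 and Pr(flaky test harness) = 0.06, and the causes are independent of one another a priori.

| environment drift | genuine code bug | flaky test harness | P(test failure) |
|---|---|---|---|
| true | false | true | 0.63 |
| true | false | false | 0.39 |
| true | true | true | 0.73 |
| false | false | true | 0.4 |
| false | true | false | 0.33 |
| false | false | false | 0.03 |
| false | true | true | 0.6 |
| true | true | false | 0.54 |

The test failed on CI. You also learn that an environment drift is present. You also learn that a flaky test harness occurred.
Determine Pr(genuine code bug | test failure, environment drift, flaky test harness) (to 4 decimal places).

Pr(genuine code bug | test failure, environment drift, flaky test harness) ≈ 0.2246

For the numerator, keep only genuine code bug=true terms: 0.73·0.2 = 0.146000
Normalizer over all consistent configurations: 0.63·0.8 + 0.73·0.2 = 0.650000
Posterior = 0.146000 / 0.650000 ≈ 0.2246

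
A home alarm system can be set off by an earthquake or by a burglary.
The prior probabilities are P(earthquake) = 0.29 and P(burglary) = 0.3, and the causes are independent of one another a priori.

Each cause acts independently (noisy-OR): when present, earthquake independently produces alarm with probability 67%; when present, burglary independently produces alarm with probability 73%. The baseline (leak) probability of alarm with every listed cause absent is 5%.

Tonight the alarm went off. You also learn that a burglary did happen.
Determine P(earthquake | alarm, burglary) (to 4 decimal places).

Under noisy-OR, P(alarm | causes) = 1 − (1−0.05)·∏(1−qᵢ) over the active causes.
P(alarm | burglary) = 0.7435*0.71 + 0.915355*0.29 = 0.527885 + 0.265453 = 0.793338
Of this, 0.265453 comes from 0.915355*0.29 (the earthquake=true cases).
So P(earthquake | alarm, burglary) = 0.265453/0.793338 ≈ 0.3346.

P(earthquake | alarm, burglary) ≈ 0.3346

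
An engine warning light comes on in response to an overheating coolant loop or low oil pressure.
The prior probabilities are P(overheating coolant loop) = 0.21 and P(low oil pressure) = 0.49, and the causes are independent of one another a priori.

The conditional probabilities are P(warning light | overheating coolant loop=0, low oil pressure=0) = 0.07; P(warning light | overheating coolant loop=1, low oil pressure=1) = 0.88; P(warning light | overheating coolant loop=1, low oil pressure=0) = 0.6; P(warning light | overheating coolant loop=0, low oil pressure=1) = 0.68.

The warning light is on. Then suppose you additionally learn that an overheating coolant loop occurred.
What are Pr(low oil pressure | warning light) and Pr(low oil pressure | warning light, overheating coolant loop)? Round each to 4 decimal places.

For the numerator, keep only low oil pressure=true terms: 0.263228 + 0.090552 = 0.353780
Normalizer over all consistent configurations: 0.07×0.79×0.51 + 0.68×0.79×0.49 + 0.6×0.21×0.51 + 0.88×0.21×0.49 = 0.446243
Posterior = 0.353780 / 0.446243 ≈ 0.7928

Now also conditioning on overheating coolant loop=true:
Weight on low oil pressure=true, given the evidence: 0.88·0.49 = 0.431200
Denominator P(warning light | overheating coolant loop): 0.6·0.51 + 0.88·0.49 = 0.737200
Posterior = 0.431200 / 0.737200 ≈ 0.5849
This is intercausal reasoning (explaining away): once overheating coolant loop accounts for the warning light, low oil pressure becomes less likely.

Pr(low oil pressure | warning light) ≈ 0.7928; Pr(low oil pressure | warning light, overheating coolant loop) ≈ 0.5849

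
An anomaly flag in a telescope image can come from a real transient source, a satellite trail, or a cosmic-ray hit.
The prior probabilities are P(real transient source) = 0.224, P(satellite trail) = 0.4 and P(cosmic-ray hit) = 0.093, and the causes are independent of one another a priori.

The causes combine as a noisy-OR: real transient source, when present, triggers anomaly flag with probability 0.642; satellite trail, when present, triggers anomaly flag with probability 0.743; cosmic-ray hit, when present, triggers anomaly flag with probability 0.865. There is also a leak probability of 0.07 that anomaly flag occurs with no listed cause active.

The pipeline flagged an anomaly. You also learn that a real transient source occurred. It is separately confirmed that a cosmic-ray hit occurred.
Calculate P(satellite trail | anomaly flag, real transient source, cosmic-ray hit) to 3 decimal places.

P(satellite trail | anomaly flag, real transient source, cosmic-ray hit) ≈ 0.408

Under noisy-OR, P(anomaly flag | causes) = 1 − (1−0.07)·∏(1−qᵢ) over the active causes.
Enumerate both values of satellite trail and weight by the priors:
  P(anomaly flag | real transient source, cosmic-ray hit) = 0.955053×0.6 + 0.988449×0.4
        = 0.573032 + 0.395380 = 0.968412
The terms with satellite trail present sum to 0.395380, so
  P(satellite trail | anomaly flag, real transient source, cosmic-ray hit) = 0.395380 / 0.968412 ≈ 0.408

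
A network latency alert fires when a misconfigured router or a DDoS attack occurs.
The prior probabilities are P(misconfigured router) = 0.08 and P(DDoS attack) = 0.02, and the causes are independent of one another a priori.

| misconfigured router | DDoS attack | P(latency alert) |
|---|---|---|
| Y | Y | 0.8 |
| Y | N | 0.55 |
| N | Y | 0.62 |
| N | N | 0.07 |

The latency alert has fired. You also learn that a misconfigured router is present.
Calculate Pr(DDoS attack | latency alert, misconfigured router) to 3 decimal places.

For the numerator, keep only DDoS attack=true terms: 0.8·0.02 = 0.016000
The normalizing constant is 0.55·0.98 + 0.8·0.02 = 0.555000
Posterior = 0.016000 / 0.555000 ≈ 0.029

Pr(DDoS attack | latency alert, misconfigured router) ≈ 0.029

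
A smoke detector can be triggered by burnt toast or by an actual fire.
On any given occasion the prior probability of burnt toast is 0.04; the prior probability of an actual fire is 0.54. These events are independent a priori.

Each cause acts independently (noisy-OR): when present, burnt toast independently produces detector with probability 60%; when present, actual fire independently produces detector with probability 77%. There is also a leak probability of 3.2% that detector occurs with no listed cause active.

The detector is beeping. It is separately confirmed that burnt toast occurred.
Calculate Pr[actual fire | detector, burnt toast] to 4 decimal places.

Pr[actual fire | detector, burnt toast] ≈ 0.6357

Under noisy-OR, P(detector | causes) = 1 − (1−0.032)·∏(1−qᵢ) over the active causes.
Sum P(detector|·) weighted by the priors over both values of actual fire:
  P(detector | burnt toast) = 0.6128*0.46 + 0.910944*0.54
        = 0.281888 + 0.491910 = 0.773798
Configurations with actual fire contribute 0.491910, so
  P(actual fire | detector, burnt toast) = 0.491910 / 0.773798 ≈ 0.6357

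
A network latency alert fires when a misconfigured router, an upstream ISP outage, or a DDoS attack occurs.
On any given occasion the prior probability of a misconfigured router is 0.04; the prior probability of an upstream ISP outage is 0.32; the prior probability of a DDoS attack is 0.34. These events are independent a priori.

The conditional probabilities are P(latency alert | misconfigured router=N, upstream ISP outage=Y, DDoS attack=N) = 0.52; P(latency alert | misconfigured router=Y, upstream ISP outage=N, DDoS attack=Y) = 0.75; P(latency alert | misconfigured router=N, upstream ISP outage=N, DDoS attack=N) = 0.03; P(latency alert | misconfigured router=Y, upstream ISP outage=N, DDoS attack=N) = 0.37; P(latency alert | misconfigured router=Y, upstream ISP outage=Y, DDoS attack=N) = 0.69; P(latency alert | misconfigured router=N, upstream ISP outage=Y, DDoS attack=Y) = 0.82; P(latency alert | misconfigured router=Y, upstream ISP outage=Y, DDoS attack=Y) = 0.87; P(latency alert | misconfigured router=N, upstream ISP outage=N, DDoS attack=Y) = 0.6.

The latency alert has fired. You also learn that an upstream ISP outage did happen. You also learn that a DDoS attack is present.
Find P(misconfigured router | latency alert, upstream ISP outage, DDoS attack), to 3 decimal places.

P(misconfigured router | latency alert, upstream ISP outage, DDoS attack) ≈ 0.042

P(latency alert | upstream ISP outage, DDoS attack) = 0.82·0.96 + 0.87·0.04 = 0.787200 + 0.034800 = 0.822000
The misconfigured router-present share is 0.87·0.04 = 0.034800.
So P(misconfigured router | latency alert, upstream ISP outage, DDoS attack) = 0.034800/0.822000 ≈ 0.042.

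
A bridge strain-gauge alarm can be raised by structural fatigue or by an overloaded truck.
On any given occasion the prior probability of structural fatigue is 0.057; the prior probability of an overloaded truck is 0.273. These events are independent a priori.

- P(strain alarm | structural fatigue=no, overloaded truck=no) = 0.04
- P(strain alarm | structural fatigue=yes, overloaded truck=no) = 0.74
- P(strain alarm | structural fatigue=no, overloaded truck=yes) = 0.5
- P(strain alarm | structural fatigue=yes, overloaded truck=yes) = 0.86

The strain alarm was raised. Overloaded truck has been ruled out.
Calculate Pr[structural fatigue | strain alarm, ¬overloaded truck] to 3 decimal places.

Pr[structural fatigue | strain alarm, ¬overloaded truck] ≈ 0.528

P(strain alarm | ¬overloaded truck) = 0.04×0.943 + 0.74×0.057 = 0.037720 + 0.042180 = 0.079900
Of this, 0.042180 comes from 0.74×0.057 (the structural fatigue=true cases).
P(structural fatigue | strain alarm, ¬overloaded truck) = 0.042180 / 0.079900 ≈ 0.528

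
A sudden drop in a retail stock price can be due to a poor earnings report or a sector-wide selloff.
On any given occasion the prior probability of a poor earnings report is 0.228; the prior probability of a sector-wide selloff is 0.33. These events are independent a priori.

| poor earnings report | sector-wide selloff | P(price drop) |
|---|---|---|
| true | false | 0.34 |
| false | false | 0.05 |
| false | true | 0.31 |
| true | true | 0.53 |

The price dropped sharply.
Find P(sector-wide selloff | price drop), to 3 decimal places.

P(sector-wide selloff | price drop) ≈ 0.604

Numerator (weight on configurations with sector-wide selloff): 0.078976 + 0.039877 = 0.118853
Denominator P(price drop): 0.05*0.772*0.67 + 0.31*0.772*0.33 + 0.34*0.228*0.67 + 0.53*0.228*0.33 = 0.196653
Posterior = 0.118853 / 0.196653 ≈ 0.604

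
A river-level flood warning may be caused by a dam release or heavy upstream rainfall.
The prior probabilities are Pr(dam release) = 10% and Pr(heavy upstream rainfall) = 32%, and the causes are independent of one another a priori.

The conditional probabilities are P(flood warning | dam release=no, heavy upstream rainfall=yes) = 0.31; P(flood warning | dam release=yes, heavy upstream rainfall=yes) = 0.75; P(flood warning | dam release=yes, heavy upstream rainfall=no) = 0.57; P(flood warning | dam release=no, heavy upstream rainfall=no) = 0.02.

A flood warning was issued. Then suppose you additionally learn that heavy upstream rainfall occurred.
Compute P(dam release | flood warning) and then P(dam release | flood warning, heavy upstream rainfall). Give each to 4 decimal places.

Sum P(flood warning|·) weighted by the priors over the 4 (dam release, heavy upstream rainfall) configurations:
  P(flood warning) = 0.02×0.9×0.68 + 0.31×0.9×0.32 + 0.57×0.1×0.68 + 0.75×0.1×0.32
        = 0.012240 + 0.089280 + 0.038760 + 0.024000 = 0.164280
Configurations with dam release contribute 0.062760, so
  P(dam release | flood warning) = 0.062760 / 0.164280 ≈ 0.3820

Now also conditioning on heavy upstream rainfall=true:
P(flood warning | heavy upstream rainfall) = 0.31*0.9 + 0.75*0.1 = 0.279000 + 0.075000 = 0.354000
The dam release-present share is 0.75*0.1 = 0.075000.
P(dam release | flood warning, heavy upstream rainfall) = 0.075000 / 0.354000 ≈ 0.2119
Conditioning on heavy upstream rainfall lowers the posterior on dam release: the classic explaining-away effect in a common-effect structure.

P(dam release | flood warning) ≈ 0.3820; P(dam release | flood warning, heavy upstream rainfall) ≈ 0.2119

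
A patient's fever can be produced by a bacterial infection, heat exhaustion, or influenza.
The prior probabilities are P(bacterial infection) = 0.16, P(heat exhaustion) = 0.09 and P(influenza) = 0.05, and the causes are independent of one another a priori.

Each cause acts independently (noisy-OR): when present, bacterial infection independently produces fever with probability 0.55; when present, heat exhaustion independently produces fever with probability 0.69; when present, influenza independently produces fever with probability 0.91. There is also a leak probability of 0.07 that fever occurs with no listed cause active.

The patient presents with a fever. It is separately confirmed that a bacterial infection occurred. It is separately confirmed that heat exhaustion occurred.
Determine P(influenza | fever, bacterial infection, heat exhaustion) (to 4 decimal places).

Under noisy-OR, P(fever | causes) = 1 − (1−0.07)·∏(1−qᵢ) over the active causes.
Weight on influenza=true, given the evidence: 0.988324×0.05 = 0.049416
The normalizing constant is 0.870265×0.95 + 0.988324×0.05 = 0.876168
P(influenza | fever, bacterial infection, heat exhaustion) = 0.049416/0.876168 ≈ 0.0564

P(influenza | fever, bacterial infection, heat exhaustion) ≈ 0.0564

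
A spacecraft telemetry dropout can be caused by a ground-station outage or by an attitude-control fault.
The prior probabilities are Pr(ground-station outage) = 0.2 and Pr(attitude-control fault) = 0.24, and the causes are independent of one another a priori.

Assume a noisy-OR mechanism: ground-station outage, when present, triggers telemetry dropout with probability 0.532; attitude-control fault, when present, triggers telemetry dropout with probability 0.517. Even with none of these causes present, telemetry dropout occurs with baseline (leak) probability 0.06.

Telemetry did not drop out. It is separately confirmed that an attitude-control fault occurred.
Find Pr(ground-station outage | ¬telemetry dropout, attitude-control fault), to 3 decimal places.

Pr(ground-station outage | ¬telemetry dropout, attitude-control fault) ≈ 0.105

Under noisy-OR, P(telemetry dropout | causes) = 1 − (1−0.06)·∏(1−qᵢ) over the active causes.
Weight on ground-station outage=true, given the evidence: 0.212481·0.2 = 0.042496
Normalizer over all consistent configurations: 0.45402·0.8 + 0.212481·0.2 = 0.405712
P(ground-station outage | ¬telemetry dropout, attitude-control fault) = 0.042496/0.405712 ≈ 0.105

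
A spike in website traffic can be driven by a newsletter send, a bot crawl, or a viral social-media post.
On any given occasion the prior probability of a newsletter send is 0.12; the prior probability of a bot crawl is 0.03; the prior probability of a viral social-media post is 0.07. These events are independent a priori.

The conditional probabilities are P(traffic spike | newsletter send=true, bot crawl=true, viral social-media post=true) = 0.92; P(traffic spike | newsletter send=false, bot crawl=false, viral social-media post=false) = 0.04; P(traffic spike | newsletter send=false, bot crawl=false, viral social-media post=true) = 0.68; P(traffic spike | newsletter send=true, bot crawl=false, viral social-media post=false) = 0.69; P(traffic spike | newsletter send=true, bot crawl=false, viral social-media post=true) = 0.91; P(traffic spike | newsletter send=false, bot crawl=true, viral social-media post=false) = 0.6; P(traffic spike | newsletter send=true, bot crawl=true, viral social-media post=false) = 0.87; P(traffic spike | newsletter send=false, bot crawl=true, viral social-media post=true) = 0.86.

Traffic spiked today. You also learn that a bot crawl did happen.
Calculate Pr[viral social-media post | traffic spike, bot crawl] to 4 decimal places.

Enumerate the 4 (newsletter send, viral social-media post) configurations and weight by the priors:
  P(traffic spike | bot crawl) = 0.6·0.88·0.93 + 0.86·0.88·0.07 + 0.87·0.12·0.93 + 0.92·0.12·0.07
        = 0.491040 + 0.052976 + 0.097092 + 0.007728 = 0.648836
Configurations with viral social-media post contribute 0.060704, so
  P(viral social-media post | traffic spike, bot crawl) = 0.060704 / 0.648836 ≈ 0.0936

Pr[viral social-media post | traffic spike, bot crawl] ≈ 0.0936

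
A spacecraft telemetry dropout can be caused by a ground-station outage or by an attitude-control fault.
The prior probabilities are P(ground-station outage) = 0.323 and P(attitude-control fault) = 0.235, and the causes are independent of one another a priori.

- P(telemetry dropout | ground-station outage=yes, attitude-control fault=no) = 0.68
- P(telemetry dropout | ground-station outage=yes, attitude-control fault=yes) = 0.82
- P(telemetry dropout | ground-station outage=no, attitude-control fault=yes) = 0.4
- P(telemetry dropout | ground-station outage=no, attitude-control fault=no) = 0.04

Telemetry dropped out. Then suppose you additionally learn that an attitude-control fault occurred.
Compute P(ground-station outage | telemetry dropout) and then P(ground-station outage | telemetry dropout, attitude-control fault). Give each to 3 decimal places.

P(ground-station outage | telemetry dropout) ≈ 0.732; P(ground-station outage | telemetry dropout, attitude-control fault) ≈ 0.494

Weight on ground-station outage=true, given the evidence: 0.168025 + 0.062242 = 0.230267
Denominator P(telemetry dropout): 0.04·0.677·0.765 + 0.4·0.677·0.235 + 0.68·0.323·0.765 + 0.82·0.323·0.235 = 0.314621
P(ground-station outage | telemetry dropout) = 0.230267/0.314621 ≈ 0.732

With the extra evidence:
Sum P(telemetry dropout|·) weighted by the priors over both values of ground-station outage:
  P(telemetry dropout | attitude-control fault) = 0.4×0.677 + 0.82×0.323
        = 0.270800 + 0.264860 = 0.535660
The terms with ground-station outage present sum to 0.264860, so
  P(ground-station outage | telemetry dropout, attitude-control fault) = 0.264860 / 0.535660 ≈ 0.494
— attitude-control fault explains away the evidence for ground-station outage.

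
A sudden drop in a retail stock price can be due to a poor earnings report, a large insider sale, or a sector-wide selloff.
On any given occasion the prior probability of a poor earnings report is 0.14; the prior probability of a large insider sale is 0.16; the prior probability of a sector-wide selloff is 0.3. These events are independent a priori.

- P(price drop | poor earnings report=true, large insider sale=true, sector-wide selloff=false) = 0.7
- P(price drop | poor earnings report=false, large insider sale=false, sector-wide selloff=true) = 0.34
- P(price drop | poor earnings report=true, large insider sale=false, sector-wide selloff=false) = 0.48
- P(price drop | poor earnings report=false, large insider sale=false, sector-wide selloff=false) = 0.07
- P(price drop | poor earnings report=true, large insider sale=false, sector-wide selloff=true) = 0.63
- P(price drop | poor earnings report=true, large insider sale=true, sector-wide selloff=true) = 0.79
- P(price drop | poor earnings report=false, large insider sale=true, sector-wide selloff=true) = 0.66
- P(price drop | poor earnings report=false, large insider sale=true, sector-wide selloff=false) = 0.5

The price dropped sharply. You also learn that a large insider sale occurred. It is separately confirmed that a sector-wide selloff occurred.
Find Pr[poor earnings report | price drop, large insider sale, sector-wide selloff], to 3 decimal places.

Pr[poor earnings report | price drop, large insider sale, sector-wide selloff] ≈ 0.163

Weight on poor earnings report=true, given the evidence: 0.79·0.14 = 0.110600
Normalizer over all consistent configurations: 0.66·0.86 + 0.79·0.14 = 0.678200
P(poor earnings report | price drop, large insider sale, sector-wide selloff) = 0.110600/0.678200 ≈ 0.163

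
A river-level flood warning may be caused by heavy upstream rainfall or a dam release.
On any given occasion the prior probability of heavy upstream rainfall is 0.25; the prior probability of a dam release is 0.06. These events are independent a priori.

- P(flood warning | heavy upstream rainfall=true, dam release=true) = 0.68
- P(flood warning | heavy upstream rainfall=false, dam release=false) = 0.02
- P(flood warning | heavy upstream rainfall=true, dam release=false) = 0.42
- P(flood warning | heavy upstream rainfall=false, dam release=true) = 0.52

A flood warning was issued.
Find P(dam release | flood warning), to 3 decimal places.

P(dam release | flood warning) ≈ 0.230

By total probability over the 4 (heavy upstream rainfall, dam release) configurations:
  P(flood warning) = 0.02·0.75·0.94 + 0.52·0.75·0.06 + 0.42·0.25·0.94 + 0.68·0.25·0.06
        = 0.014100 + 0.023400 + 0.098700 + 0.010200 = 0.146400
Keeping only the dam release-present terms gives 0.033600, so
  P(dam release | flood warning) = 0.033600 / 0.146400 ≈ 0.230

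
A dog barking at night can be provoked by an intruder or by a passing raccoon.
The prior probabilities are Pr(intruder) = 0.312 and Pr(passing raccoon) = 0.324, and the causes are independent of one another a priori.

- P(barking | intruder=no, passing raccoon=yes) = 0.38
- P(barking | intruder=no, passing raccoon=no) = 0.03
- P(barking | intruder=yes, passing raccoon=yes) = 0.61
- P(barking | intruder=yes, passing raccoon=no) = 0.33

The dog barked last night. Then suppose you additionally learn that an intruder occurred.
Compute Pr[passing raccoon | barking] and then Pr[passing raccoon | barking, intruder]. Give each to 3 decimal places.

P(barking) = 0.03×0.688×0.676 + 0.38×0.688×0.324 + 0.33×0.312×0.676 + 0.61×0.312×0.324 = 0.013953 + 0.084707 + 0.069601 + 0.061664 = 0.229925
Of this, 0.146371 comes from 0.084707 + 0.061664 (the passing raccoon=true cases).
P(passing raccoon | barking) = 0.146371 / 0.229925 ≈ 0.637

Now condition on the additional information:
P(barking | intruder) = 0.33×0.676 + 0.61×0.324 = 0.223080 + 0.197640 = 0.420720
Of this, 0.197640 comes from 0.61×0.324 (the passing raccoon=true cases).
So P(passing raccoon | barking, intruder) = 0.197640/0.420720 ≈ 0.470.
The drop from 0.637 to 0.470 is the explaining-away (discounting) effect.

Pr[passing raccoon | barking] ≈ 0.637; Pr[passing raccoon | barking, intruder] ≈ 0.470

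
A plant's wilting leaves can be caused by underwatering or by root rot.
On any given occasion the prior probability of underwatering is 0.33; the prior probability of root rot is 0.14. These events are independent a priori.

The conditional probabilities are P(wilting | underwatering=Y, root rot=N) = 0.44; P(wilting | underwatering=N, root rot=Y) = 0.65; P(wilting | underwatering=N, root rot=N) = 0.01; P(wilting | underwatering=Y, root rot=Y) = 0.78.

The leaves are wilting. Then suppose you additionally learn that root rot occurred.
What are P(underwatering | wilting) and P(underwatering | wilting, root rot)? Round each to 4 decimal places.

P(underwatering | wilting) ≈ 0.7069; P(underwatering | wilting, root rot) ≈ 0.3715

Numerator (weight on configurations with underwatering): 0.124872 + 0.036036 = 0.160908
Normalizer over all consistent configurations: 0.01*0.67*0.86 + 0.65*0.67*0.14 + 0.44*0.33*0.86 + 0.78*0.33*0.14 = 0.227640
P(underwatering | wilting) = 0.160908/0.227640 ≈ 0.7069

Now condition on the additional information:
P(wilting | root rot) = 0.65·0.67 + 0.78·0.33 = 0.435500 + 0.257400 = 0.692900
Of this, 0.257400 comes from 0.78·0.33 (the underwatering=true cases).
P(underwatering | wilting, root rot) = 0.257400 / 0.692900 ≈ 0.3715
Conditioning on root rot lowers the posterior on underwatering: the classic explaining-away effect in a common-effect structure.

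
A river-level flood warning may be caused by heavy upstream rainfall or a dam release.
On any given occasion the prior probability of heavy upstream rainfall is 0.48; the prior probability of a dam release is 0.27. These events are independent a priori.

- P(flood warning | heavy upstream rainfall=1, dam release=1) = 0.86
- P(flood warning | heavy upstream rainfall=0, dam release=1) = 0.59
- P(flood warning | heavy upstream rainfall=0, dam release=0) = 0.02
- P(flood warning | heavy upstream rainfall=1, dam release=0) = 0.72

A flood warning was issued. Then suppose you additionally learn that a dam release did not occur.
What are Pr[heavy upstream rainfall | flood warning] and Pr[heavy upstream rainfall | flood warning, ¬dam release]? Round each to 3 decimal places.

By total probability over the 4 (heavy upstream rainfall, dam release) configurations:
  P(flood warning) = 0.02*0.52*0.73 + 0.59*0.52*0.27 + 0.72*0.48*0.73 + 0.86*0.48*0.27
        = 0.007592 + 0.082836 + 0.252288 + 0.111456 = 0.454172
Keeping only the heavy upstream rainfall-present terms gives 0.363744, so
  P(heavy upstream rainfall | flood warning) = 0.363744 / 0.454172 ≈ 0.801

Now also conditioning on dam release≠true:
Numerator (weight on configurations with heavy upstream rainfall): 0.72×0.48 = 0.345600
Denominator P(flood warning | ¬dam release): 0.02×0.52 + 0.72×0.48 = 0.356000
P(heavy upstream rainfall | flood warning, ¬dam release) = 0.345600/0.356000 ≈ 0.971

Pr[heavy upstream rainfall | flood warning] ≈ 0.801; Pr[heavy upstream rainfall | flood warning, ¬dam release] ≈ 0.971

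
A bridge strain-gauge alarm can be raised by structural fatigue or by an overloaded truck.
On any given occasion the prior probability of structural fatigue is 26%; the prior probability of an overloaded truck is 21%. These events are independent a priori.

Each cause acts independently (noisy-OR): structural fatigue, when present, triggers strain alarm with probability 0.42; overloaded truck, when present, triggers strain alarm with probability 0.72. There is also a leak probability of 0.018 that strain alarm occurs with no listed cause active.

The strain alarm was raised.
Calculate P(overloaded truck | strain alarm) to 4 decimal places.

Under noisy-OR, P(strain alarm | causes) = 1 − (1−0.018)·∏(1−qᵢ) over the active causes.
Weight on overloaded truck=true, given the evidence: 0.112671 + 0.045893 = 0.158564
Normalizer over all consistent configurations: 0.018×0.74×0.79 + 0.72504×0.74×0.21 + 0.43044×0.26×0.79 + 0.840523×0.26×0.21 = 0.257499
P(overloaded truck | strain alarm) = 0.158564/0.257499 ≈ 0.6158

P(overloaded truck | strain alarm) ≈ 0.6158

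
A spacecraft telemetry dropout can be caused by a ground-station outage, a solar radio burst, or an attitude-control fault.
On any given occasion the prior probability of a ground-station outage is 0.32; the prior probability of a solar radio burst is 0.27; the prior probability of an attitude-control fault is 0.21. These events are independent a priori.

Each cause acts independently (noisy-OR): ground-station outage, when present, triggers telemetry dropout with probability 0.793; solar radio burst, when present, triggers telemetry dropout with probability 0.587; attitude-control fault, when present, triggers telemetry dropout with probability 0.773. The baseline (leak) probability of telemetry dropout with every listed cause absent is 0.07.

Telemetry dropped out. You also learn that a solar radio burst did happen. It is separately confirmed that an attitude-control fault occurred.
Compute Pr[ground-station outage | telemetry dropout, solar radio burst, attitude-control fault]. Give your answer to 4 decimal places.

Pr[ground-station outage | telemetry dropout, solar radio burst, attitude-control fault] ≈ 0.3361

Under noisy-OR, P(telemetry dropout | causes) = 1 − (1−0.07)·∏(1−qᵢ) over the active causes.
Enumerate both values of ground-station outage and weight by the priors:
  P(telemetry dropout | solar radio burst, attitude-control fault) = 0.912812·0.68 + 0.981952·0.32
        = 0.620712 + 0.314225 = 0.934937
The terms with ground-station outage present sum to 0.314225, so
  P(ground-station outage | telemetry dropout, solar radio burst, attitude-control fault) = 0.314225 / 0.934937 ≈ 0.3361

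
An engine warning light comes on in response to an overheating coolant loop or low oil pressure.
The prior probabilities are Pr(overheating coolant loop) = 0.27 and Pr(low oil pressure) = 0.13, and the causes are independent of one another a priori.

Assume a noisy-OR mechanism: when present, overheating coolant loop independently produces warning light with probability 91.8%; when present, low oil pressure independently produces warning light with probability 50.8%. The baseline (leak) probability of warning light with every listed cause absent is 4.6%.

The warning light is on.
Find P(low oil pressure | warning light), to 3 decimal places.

Under noisy-OR, P(warning light | causes) = 1 − (1−0.046)·∏(1−qᵢ) over the active causes.
Weight on low oil pressure=true, given the evidence: 0.050357 + 0.033749 = 0.084106
Denominator P(warning light): 0.046·0.73·0.87 + 0.530632·0.73·0.13 + 0.921772·0.27·0.87 + 0.961512·0.27·0.13 = 0.329845
P(low oil pressure | warning light) = 0.084106/0.329845 ≈ 0.255

P(low oil pressure | warning light) ≈ 0.255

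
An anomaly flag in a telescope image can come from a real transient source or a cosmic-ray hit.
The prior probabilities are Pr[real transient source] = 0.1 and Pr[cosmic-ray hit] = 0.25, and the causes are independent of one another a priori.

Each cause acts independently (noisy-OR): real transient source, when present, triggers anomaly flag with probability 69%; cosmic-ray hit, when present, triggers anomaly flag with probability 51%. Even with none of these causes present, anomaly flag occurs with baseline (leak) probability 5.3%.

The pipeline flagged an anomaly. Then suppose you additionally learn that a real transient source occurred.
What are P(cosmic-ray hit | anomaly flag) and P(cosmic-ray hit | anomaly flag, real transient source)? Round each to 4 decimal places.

P(cosmic-ray hit | anomaly flag) ≈ 0.6154; P(cosmic-ray hit | anomaly flag, real transient source) ≈ 0.2877

Under noisy-OR, P(anomaly flag | causes) = 1 − (1−0.053)·∏(1−qᵢ) over the active causes.
Weight on cosmic-ray hit=true, given the evidence: 0.120593 + 0.021404 = 0.141997
The normalizing constant is 0.053×0.9×0.75 + 0.53597×0.9×0.25 + 0.70643×0.1×0.75 + 0.856151×0.1×0.25 = 0.230754
P(cosmic-ray hit | anomaly flag) = 0.141997/0.230754 ≈ 0.6154

Now condition on the additional information:
P(anomaly flag | real transient source) = 0.70643*0.75 + 0.856151*0.25 = 0.529822 + 0.214038 = 0.743860
Of this, 0.214038 comes from 0.856151*0.25 (the cosmic-ray hit=true cases).
So P(cosmic-ray hit | anomaly flag, real transient source) = 0.214038/0.743860 ≈ 0.2877.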